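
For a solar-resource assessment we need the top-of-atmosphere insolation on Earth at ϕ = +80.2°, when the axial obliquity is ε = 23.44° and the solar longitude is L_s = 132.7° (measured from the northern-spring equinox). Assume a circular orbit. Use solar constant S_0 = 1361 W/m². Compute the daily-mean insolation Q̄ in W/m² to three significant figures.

Solar declination: sin δ = sin ε · sin L_s = sin 23.44° × sin 132.7° = 0.29234, so δ = +16.998°.
cos h₀ = −tan(+80.2°) tan(+16.998°) = -1.7698 ≤ −1 ⇒ polar day, h₀ = π.
Bracket: h₀ sin ϕ sin δ + cos ϕ cos δ sin h₀ = 3.1416×0.98541×0.29234 + 0.17021×0.95631×0.00000 = 0.905016 + 0.000000 = 0.905016.
Q̄ = (S_0/π) × [bracket] = (1361/π) × 0.905016 = 392.1 W/m².

Q̄ ≈ 392 W/m²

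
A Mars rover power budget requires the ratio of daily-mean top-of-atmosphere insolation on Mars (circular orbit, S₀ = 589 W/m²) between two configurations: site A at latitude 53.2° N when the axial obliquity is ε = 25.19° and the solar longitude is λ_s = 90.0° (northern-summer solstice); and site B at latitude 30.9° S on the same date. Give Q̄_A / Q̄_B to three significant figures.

Q̄_A / Q̄_B ≈ 2.56

— Configuration A (φ=+53.2°):
Solar declination: sin δ = sin ε · sin λ_s = sin 25.19° × sin 90.0° = 0.42562, so δ = +25.190°.
cos H₀ = −tan(+53.2°) tan(+25.190°) = -0.6287, H₀ = 2.2507 rad.
Bracket: H₀ sin φ sin δ + cos φ cos δ sin H₀ = 2.2507×0.80073×0.42562 + 0.59902×0.90490×0.77762 = 0.767054 + 0.421511 = 1.188565.
Q̄ = (S₀/π) × [bracket] = (589/π) × 1.188565 = 222.84 W/m².
— Configuration B (φ=-30.9°):
cos H₀ = −tan(-30.9°) tan(+25.190°) = 0.2815, H₀ = 1.2854 rad.
Bracket: H₀ sin φ sin δ + cos φ cos δ sin H₀ = 1.2854×-0.51354×0.42562 + 0.85806×0.90490×0.95956 = -0.280954 + 0.745059 = 0.464105.
Q̄ = (S₀/π) × [bracket] = (589/π) × 0.464105 = 87.013 W/m².
Ratio Q̄_A / Q̄_B = 222.84 / 87.013 = 2.561.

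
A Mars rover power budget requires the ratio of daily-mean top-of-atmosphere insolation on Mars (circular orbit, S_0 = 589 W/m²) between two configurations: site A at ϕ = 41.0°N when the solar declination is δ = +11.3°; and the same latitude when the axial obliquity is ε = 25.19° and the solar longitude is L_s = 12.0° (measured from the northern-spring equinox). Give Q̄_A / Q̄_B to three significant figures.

Q̄_A / Q̄_B ≈ 1.13

— Configuration A (ϕ=+41.0°):
cos h₀ = −tan(+41.0°) tan(+11.300°) = -0.1737, h₀ = 1.7454 rad.
Bracket: h₀ sin ϕ sin δ + cos ϕ cos δ sin h₀ = 1.7454×0.65606×0.19595 + 0.75471×0.98061×0.98480 = 0.224380 + 0.728827 = 0.953207.
Q̄ = (S_0/π) × [bracket] = (589/π) × 0.953207 = 178.71 W/m².
— Configuration B (ϕ=+41.0°):
Solar declination: sin δ = sin ε · sin L_s = sin 25.19° × sin 12.0° = 0.08849, so δ = +5.077°.
cos h₀ = −tan(+41.0°) tan(+5.077°) = -0.0772, h₀ = 1.6481 rad.
Bracket: h₀ sin ϕ sin δ + cos ϕ cos δ sin h₀ = 1.6481×0.65606×0.08849 + 0.75471×0.99608×0.99701 = 0.095680 + 0.749504 = 0.845184.
Q̄ = (S_0/π) × [bracket] = (589/π) × 0.845184 = 158.46 W/m².
Ratio Q̄_A / Q̄_B = 178.71 / 158.46 = 1.128.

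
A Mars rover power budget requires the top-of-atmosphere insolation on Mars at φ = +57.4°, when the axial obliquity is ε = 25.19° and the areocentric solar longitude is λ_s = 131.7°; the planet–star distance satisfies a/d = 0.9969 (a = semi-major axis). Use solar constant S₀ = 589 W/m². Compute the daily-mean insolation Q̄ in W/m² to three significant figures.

sin δ = sin 25.19° × sin 131.7° = 0.31779, so δ = +18.529°.
cos H₀ = −tan(+57.4°) tan(+18.529°) = -0.5241, H₀ = 2.1224 rad.
Bracket: H₀ sin φ sin δ + cos φ cos δ sin H₀ = 2.1224×0.84245×0.31779 + 0.53877×0.94816×0.85167 = 0.568214 + 0.435067 = 1.003281.
Inverse-square distance factor (a/d)² = 0.9969² = 0.993810.
Q̄ = (S₀/π) × 0.993810 × [bracket] = (589/π) × 0.993810 × 1.003281 = 186.9 W/m².

Q̄ ≈ 187 W/m²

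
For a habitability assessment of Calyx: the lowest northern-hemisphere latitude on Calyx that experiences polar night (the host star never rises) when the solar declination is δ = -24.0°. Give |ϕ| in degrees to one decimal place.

Polar night requires cos h₀ = −tan ϕ tan δ ≥ 1, i.e. tan ϕ tan δ ≤ −1.
The boundary is |tan ϕ| · |tan δ| = 1, so |ϕ| = 90° − |δ| = 90° − 24.0° = 66.0° in the northern hemisphere.

|ϕ| = 66.0°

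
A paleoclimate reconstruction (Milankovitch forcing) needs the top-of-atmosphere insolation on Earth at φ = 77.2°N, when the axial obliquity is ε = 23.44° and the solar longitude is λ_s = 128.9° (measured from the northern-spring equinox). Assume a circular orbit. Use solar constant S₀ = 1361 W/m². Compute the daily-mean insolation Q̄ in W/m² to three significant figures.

Solar declination: sin δ = sin ε · sin λ_s = sin 23.44° × sin 128.9° = 0.30958, so δ = +18.034°.
cos H₀ = −tan(+77.2°) tan(+18.034°) = -1.4330 ≤ −1 ⇒ polar day, H₀ = π.
Bracket: H₀ sin φ sin δ + cos φ cos δ sin H₀ = 3.1416×0.97515×0.30958 + 0.22155×0.95087×0.00000 = 0.948408 + 0.000000 = 0.948408.
Q̄ = (S₀/π) × [bracket] = (1361/π) × 0.948408 = 410.9 W/m².

Q̄ ≈ 411 W/m²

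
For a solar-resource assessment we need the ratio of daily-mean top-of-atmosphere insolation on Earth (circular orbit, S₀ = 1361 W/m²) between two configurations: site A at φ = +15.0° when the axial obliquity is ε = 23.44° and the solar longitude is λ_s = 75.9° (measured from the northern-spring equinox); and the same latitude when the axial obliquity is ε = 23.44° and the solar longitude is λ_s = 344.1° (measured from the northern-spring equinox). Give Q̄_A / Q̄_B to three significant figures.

Q̄_A / Q̄_B ≈ 1.15

— Configuration A (φ=+15.0°):
Solar declination: sin δ = sin ε · sin λ_s = sin 23.44° × sin 75.9° = 0.38580, so δ = +22.694°.
cos H₀ = −tan(+15.0°) tan(+22.694°) = -0.1121, H₀ = 1.6831 rad.
Bracket: H₀ sin φ sin δ + cos φ cos δ sin H₀ = 1.6831×0.25882×0.38580 + 0.96593×0.92258×0.99370 = 0.168062 + 0.885533 = 1.053595.
Q̄ = (S₀/π) × [bracket] = (1361/π) × 1.053595 = 456.44 W/m².
— Configuration B (φ=+15.0°):
Solar declination: sin δ = sin ε · sin λ_s = sin 23.44° × sin 344.1° = -0.10898, so δ = -6.256°.
cos H₀ = −tan(+15.0°) tan(-6.256°) = 0.0294, H₀ = 1.5414 rad.
Bracket: H₀ sin φ sin δ + cos φ cos δ sin H₀ = 1.5414×0.25882×-0.10898 + 0.96593×0.99404×0.99957 = -0.043477 + 0.959760 = 0.916283.
Q̄ = (S₀/π) × [bracket] = (1361/π) × 0.916283 = 396.95 W/m².
Ratio Q̄_A / Q̄_B = 456.44 / 396.95 = 1.150.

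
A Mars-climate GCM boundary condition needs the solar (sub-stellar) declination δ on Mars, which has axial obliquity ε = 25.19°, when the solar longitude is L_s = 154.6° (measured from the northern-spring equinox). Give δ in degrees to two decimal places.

sin δ = sin ε · sin L_s = sin 25.19° × sin 154.6° = 0.182564.
δ = arcsin(0.182564) = +10.52°.

δ = +10.52°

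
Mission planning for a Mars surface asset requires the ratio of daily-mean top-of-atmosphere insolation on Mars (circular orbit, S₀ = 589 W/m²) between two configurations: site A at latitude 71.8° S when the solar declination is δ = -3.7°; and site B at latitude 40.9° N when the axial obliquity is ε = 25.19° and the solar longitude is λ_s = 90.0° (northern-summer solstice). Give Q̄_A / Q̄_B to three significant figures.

— Configuration A (φ=-71.8°):
cos H₀ = −tan(-71.8°) tan(-3.700°) = -0.1967, H₀ = 1.7688 rad.
Bracket: H₀ sin φ sin δ + cos φ cos δ sin H₀ = 1.7688×-0.94997×-0.06453 + 0.31233×0.99792×0.98047 = 0.108430 + 0.305593 = 0.414023.
Q̄ = (S₀/π) × [bracket] = (589/π) × 0.414023 = 77.623 W/m².
— Configuration B (φ=+40.9°):
Solar declination: sin δ = sin ε · sin λ_s = sin 25.19° × sin 90.0° = 0.42562, so δ = +25.190°.
cos H₀ = −tan(+40.9°) tan(+25.190°) = -0.4074, H₀ = 1.9904 rad.
Bracket: H₀ sin φ sin δ + cos φ cos δ sin H₀ = 1.9904×0.65474×0.42562 + 0.75585×0.90490×0.91324 = 0.554666 + 0.624628 = 1.179294.
Q̄ = (S₀/π) × [bracket] = (589/π) × 1.179294 = 221.10 W/m².
Ratio Q̄_A / Q̄_B = 77.623 / 221.10 = 0.3511.

Q̄_A / Q̄_B ≈ 0.351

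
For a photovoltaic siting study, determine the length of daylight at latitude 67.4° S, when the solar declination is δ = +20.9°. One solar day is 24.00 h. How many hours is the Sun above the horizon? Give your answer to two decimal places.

3.13 h

cos h₀ = −tan ϕ · tan δ = −tan(-67.4°) × tan(+20.900°) = 0.9174, so h₀ = 0.4094 rad = 23.46°.
Daylight = 2h₀/(2π) × 24.00 h = (0.4094/π) × 24.00 = 3.13 h.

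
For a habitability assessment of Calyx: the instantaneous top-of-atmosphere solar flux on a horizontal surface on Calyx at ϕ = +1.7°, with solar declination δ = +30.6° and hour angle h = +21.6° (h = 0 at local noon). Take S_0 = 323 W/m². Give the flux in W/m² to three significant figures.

cos θ_z = sin ϕ sin δ + cos ϕ cos δ cos h = 0.015101 + 0.799945 = 0.815046.
Flux = S_0 · cos θ_z = 323 × 0.815046 = 263.3 W/m².

263 W/m²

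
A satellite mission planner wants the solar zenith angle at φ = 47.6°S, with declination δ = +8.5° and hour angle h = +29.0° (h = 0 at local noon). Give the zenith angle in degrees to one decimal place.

θ_z = 61.7°

cos θ_z = sin φ sin δ + cos φ cos δ cos h = -0.109151 + 0.583280 = 0.474129.
θ_z = arccos(0.474129) = 61.7°.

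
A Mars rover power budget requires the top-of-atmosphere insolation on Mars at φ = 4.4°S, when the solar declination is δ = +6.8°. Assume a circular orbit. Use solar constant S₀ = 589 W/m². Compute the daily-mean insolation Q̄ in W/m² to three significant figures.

cos H₀ = −tan(-4.4°) tan(+6.800°) = 0.0092, H₀ = 1.5616 rad.
Bracket: H₀ sin φ sin δ + cos φ cos δ sin H₀ = 1.5616×-0.07672×0.11840 + 0.99705×0.99297×0.99996 = -0.014185 + 0.990001 = 0.975816.
Q̄ = (S₀/π) × [bracket] = (589/π) × 0.975816 = 183.0 W/m².

Q̄ ≈ 183 W/m²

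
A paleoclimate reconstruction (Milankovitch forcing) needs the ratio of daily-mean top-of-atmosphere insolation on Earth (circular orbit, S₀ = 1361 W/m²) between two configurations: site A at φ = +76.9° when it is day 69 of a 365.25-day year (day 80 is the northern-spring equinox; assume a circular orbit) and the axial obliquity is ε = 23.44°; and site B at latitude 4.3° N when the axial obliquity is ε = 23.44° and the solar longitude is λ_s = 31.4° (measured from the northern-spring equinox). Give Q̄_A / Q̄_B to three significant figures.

Q̄_A / Q̄_B ≈ 0.123

— Configuration A (φ=+76.9°):
Solar longitude: λ_s = 360° × (69 − 80)/365.25 = -10.842°, i.e. -10.842° + 360° = 349.158°.
sin δ = sin 23.44° × sin 349.158° = -0.07482, so δ = -4.291°.
cos H₀ = −tan(+76.9°) tan(-4.291°) = 0.3224, H₀ = 1.2425 rad.
Bracket: H₀ sin φ sin δ + cos φ cos δ sin H₀ = 1.2425×0.97398×-0.07482 + 0.22665×0.99720×0.94659 = -0.090545 + 0.213944 = 0.123399.
Q̄ = (S₀/π) × [bracket] = (1361/π) × 0.123399 = 53.459 W/m².
— Configuration B (φ=+4.3°):
Solar declination: sin δ = sin ε · sin λ_s = sin 23.44° × sin 31.4° = 0.20725, so δ = +11.961°.
cos H₀ = −tan(+4.3°) tan(+11.961°) = -0.0159, H₀ = 1.5867 rad.
Bracket: H₀ sin φ sin δ + cos φ cos δ sin H₀ = 1.5867×0.07498×0.20725 + 0.99719×0.97829×0.99987 = 0.024657 + 0.975414 = 1.000071.
Q̄ = (S₀/π) × [bracket] = (1361/π) × 1.000071 = 433.25 W/m².
Ratio Q̄_A / Q̄_B = 53.459 / 433.25 = 0.1234.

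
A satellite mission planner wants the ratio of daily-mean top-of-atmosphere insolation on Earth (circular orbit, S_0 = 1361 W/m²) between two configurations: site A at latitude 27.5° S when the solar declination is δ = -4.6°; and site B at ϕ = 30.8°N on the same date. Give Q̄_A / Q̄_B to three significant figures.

— Configuration A (ϕ=-27.5°):
cos h₀ = −tan(-27.5°) tan(-4.600°) = -0.0419, h₀ = 1.6127 rad.
Bracket: h₀ sin ϕ sin δ + cos ϕ cos δ sin h₀ = 1.6127×-0.46175×-0.08020 + 0.88701×0.99678×0.99912 = 0.059722 + 0.883376 = 0.943098.
Q̄ = (S_0/π) × [bracket] = (1361/π) × 0.943098 = 408.57 W/m².
— Configuration B (ϕ=+30.8°):
cos h₀ = −tan(+30.8°) tan(-4.600°) = 0.0480, h₀ = 1.5228 rad.
Bracket: h₀ sin ϕ sin δ + cos ϕ cos δ sin h₀ = 1.5228×0.51204×-0.08020 + 0.85896×0.99678×0.99885 = -0.062535 + 0.855210 = 0.792675.
Q̄ = (S_0/π) × [bracket] = (1361/π) × 0.792675 = 343.40 W/m².
Ratio Q̄_A / Q̄_B = 408.57 / 343.40 = 1.190.

Q̄_A / Q̄_B ≈ 1.19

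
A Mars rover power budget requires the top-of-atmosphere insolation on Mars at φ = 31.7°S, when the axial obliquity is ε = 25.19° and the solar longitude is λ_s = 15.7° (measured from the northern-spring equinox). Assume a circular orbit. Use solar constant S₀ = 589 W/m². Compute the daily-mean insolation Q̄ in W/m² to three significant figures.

Q̄ ≈ 141 W/m²

Solar declination: sin δ = sin ε · sin λ_s = sin 25.19° × sin 15.7° = 0.11517, so δ = +6.614°.
cos H₀ = −tan(-31.7°) tan(+6.614°) = 0.0716, H₀ = 1.4991 rad.
Bracket: H₀ sin φ sin δ + cos φ cos δ sin H₀ = 1.4991×-0.52547×0.11517 + 0.85081×0.99335×0.99743 = -0.090723 + 0.842980 = 0.752257.
Q̄ = (S₀/π) × [bracket] = (589/π) × 0.752257 = 141.0 W/m².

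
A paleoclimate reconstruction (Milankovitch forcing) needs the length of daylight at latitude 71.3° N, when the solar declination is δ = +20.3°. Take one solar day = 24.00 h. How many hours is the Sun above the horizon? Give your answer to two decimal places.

24.00 h

Sunrise equation: cos H₀ = −tan φ · tan δ = -1.0929 ≤ −1, so the Sun never sets (polar day) and H₀ = π.
Daylight = 2H₀/(2π) × 24.00 h = (3.1416/π) × 24.00 = 24.00 h.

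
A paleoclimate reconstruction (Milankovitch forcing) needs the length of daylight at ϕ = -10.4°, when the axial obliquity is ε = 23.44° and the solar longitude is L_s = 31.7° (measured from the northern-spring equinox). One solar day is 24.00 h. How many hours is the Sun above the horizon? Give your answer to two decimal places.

Solar declination: sin δ = sin ε · sin L_s = sin 23.44° × sin 31.7° = 0.20903, so δ = +12.065°.
cos h₀ = −tan ϕ · tan δ = −tan(-10.4°) × tan(+12.065°) = 0.0392, so h₀ = 1.5316 rad = 87.75°.
Daylight = 2h₀/(2π) × 24.00 h = (1.5316/π) × 24.00 = 11.70 h.

11.70 h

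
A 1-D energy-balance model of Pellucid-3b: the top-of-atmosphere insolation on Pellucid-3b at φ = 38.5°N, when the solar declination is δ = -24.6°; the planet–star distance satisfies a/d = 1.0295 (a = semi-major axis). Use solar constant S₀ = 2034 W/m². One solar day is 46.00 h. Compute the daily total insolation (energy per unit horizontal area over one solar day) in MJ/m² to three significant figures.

40.0 MJ/m²

cos H₀ = −tan(+38.5°) tan(-24.600°) = 0.3642, H₀ = 1.1980 rad.
Bracket: H₀ sin φ sin δ + cos φ cos δ sin H₀ = 1.1980×0.62251×-0.41628 + 0.78261×0.90924×0.93133 = -0.310448 + 0.662716 = 0.352268.
Inverse-square distance factor (a/d)² = 1.0295² = 1.059870.
Q̄ = (S₀/π) × 1.059870 × [bracket] = (2034/π) × 1.059870 × 0.352268 = 241.73 W/m².
Daily total = Q̄ × 46.00 h × 3600 s/h = 241.73 × 46.00 × 3600 / 10⁶ = 40.03 MJ/m².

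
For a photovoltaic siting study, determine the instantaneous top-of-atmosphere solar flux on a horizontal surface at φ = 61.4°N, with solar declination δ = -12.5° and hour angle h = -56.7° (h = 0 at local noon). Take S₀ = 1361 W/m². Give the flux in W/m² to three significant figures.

90.6 W/m²

cos θ_z = sin φ sin δ + cos φ cos δ cos h = -0.190030 + 0.256583 = 0.066553.
Flux = S₀ · cos θ_z = 1361 × 0.066553 = 90.58 W/m².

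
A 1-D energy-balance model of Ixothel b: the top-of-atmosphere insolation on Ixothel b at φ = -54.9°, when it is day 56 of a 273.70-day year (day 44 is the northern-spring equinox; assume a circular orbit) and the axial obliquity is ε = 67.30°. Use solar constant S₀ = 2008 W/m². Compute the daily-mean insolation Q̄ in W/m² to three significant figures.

Solar longitude: λ_s = 360° × (56 − 44)/273.70 = 15.784°.
sin δ = sin 67.30° × sin 15.784° = 0.25094, so δ = +14.533°.
cos H₀ = −tan(-54.9°) tan(+14.533°) = 0.3688, H₀ = 1.1930 rad.
Bracket: H₀ sin φ sin δ + cos φ cos δ sin H₀ = 1.1930×-0.81815×0.25094 + 0.57501×0.96800×0.92949 = -0.244931 + 0.517363 = 0.272432.
Q̄ = (S₀/π) × [bracket] = (2008/π) × 0.272432 = 174.1 W/m².

Q̄ ≈ 174 W/m²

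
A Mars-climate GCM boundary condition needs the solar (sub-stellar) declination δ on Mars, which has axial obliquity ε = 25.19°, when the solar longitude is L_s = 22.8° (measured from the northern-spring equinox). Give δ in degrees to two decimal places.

δ = +9.49°

sin δ = sin ε · sin L_s = sin 25.19° × sin 22.8° = 0.164935.
δ = arcsin(0.164935) = +9.49°.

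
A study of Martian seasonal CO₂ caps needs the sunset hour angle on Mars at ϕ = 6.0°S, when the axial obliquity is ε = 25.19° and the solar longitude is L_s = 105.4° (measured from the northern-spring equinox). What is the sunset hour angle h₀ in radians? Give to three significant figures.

Solar declination: sin δ = sin ε · sin L_s = sin 25.19° × sin 105.4° = 0.41034, so δ = +24.226°.
cos h₀ = −tan ϕ · tan δ = −tan(-6.0°) × tan(+24.226°) = 0.0473, so h₀ = 1.5235 rad = 87.29°.

h₀ = 1.52 rad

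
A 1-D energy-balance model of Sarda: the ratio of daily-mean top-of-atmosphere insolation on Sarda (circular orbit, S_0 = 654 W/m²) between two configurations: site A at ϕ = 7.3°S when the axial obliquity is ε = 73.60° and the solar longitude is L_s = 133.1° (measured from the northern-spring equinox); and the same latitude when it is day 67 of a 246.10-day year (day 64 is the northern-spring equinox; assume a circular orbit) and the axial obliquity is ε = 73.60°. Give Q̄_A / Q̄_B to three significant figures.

Q̄_A / Q̄_B ≈ 0.589

— Configuration A (ϕ=-7.3°):
Solar declination: sin δ = sin ε · sin L_s = sin 73.60° × sin 133.1° = 0.70045, so δ = +44.464°.
cos h₀ = −tan(-7.3°) tan(+44.464°) = 0.1257, h₀ = 1.4447 rad.
Bracket: h₀ sin ϕ sin δ + cos ϕ cos δ sin h₀ = 1.4447×-0.12706×0.70045 + 0.99189×0.71370×0.99206 = -0.128577 + 0.702291 = 0.573714.
Q̄ = (S_0/π) × [bracket] = (654/π) × 0.573714 = 119.43 W/m².
— Configuration B (ϕ=-7.3°):
Solar longitude: L_s = 360° × (67 − 64)/246.10 = 4.388°.
sin δ = sin 73.60° × sin 4.388° = 0.07340, so δ = +4.210°.
cos h₀ = −tan(-7.3°) tan(+4.210°) = 0.0094, h₀ = 1.5614 rad.
Bracket: h₀ sin ϕ sin δ + cos ϕ cos δ sin h₀ = 1.5614×-0.12706×0.07340 + 0.99189×0.99730×0.99996 = -0.014562 + 0.989172 = 0.974610.
Q̄ = (S_0/π) × [bracket] = (654/π) × 0.974610 = 202.89 W/m².
Ratio Q̄_A / Q̄_B = 119.43 / 202.89 = 0.5886.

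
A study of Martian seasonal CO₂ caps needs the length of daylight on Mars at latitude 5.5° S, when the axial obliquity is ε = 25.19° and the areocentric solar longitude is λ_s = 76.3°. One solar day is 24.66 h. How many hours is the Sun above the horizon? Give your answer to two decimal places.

sin δ = sin 25.19° × sin 76.3° = 0.41351, so δ = +24.426°.
cos H₀ = −tan φ · tan δ = −tan(-5.5°) × tan(+24.426°) = 0.0437, so H₀ = 1.5271 rad = 87.49°.
Daylight = 2H₀/(2π) × 24.66 h = (1.5271/π) × 24.66 = 11.99 h.

11.99 h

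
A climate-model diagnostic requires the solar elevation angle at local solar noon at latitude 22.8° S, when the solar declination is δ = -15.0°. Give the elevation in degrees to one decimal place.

82.2°

At local noon the hour angle is zero, so the zenith angle equals |φ − δ| = |-22.8° − (-15.000°)| = 7.800°.
Elevation = 90° − 7.800° = 82.2°.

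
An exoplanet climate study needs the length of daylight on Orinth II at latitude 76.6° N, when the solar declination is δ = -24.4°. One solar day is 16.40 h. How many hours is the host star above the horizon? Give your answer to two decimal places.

cos H₀ = −tan φ · tan δ = 1.9041 ≥ 1, so the host star never rises (polar night) and H₀ = 0.
Daylight = 2H₀/(2π) × 16.40 h = (0.0000/π) × 16.40 = 0.00 h.

0.00 h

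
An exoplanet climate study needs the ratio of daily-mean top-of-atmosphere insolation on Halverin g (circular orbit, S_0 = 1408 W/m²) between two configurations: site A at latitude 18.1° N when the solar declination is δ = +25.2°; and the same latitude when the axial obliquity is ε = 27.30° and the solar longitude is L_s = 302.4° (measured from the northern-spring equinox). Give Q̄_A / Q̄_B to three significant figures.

Q̄_A / Q̄_B ≈ 1.55

— Configuration A (ϕ=+18.1°):
cos h₀ = −tan(+18.1°) tan(+25.200°) = -0.1538, h₀ = 1.7252 rad.
Bracket: h₀ sin ϕ sin δ + cos ϕ cos δ sin h₀ = 1.7252×0.31068×0.42578 + 0.95052×0.90483×0.98810 = 0.228212 + 0.849824 = 1.078036.
Q̄ = (S_0/π) × [bracket] = (1408/π) × 1.078036 = 483.15 W/m².
— Configuration B (ϕ=+18.1°):
Solar declination: sin δ = sin ε · sin L_s = sin 27.30° × sin 302.4° = -0.38725, so δ = -22.784°.
cos h₀ = −tan(+18.1°) tan(-22.784°) = 0.1373, h₀ = 1.4331 rad.
Bracket: h₀ sin ϕ sin δ + cos ϕ cos δ sin h₀ = 1.4331×0.31068×-0.38725 + 0.95052×0.92197×0.99053 = -0.172417 + 0.868052 = 0.695635.
Q̄ = (S_0/π) × [bracket] = (1408/π) × 0.695635 = 311.77 W/m².
Ratio Q̄_A / Q̄_B = 483.15 / 311.77 = 1.550.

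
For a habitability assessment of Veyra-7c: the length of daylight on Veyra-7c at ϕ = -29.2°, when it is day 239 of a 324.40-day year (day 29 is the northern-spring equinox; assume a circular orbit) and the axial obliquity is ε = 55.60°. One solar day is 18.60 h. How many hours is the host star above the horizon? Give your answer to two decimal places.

12.33 h

Solar longitude: L_s = 360° × (239 − 29)/324.40 = 233.046°.
sin δ = sin 55.60° × sin 233.046° = -0.65936, so δ = -41.251°.
cos h₀ = −tan ϕ · tan δ = −tan(-29.2°) × tan(-41.251°) = -0.4901, so h₀ = 2.0831 rad = 119.35°.
Daylight = 2h₀/(2π) × 18.60 h = (2.0831/π) × 18.60 = 12.33 h.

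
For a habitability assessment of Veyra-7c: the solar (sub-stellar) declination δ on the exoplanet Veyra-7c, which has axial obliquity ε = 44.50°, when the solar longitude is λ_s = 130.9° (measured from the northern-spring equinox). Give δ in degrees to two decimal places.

δ = +31.99°

sin δ = sin ε · sin λ_s = sin 44.50° × sin 130.9° = 0.529785.
δ = arcsin(0.529785) = +31.99°.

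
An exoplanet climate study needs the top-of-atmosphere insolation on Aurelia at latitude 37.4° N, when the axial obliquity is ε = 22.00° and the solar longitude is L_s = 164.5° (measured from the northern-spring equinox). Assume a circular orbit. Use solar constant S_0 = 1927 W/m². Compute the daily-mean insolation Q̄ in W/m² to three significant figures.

Solar declination: sin δ = sin ε · sin L_s = sin 22.00° × sin 164.5° = 0.10011, so δ = +5.745°.
cos h₀ = −tan(+37.4°) tan(+5.745°) = -0.0769, h₀ = 1.6478 rad.
Bracket: h₀ sin ϕ sin δ + cos ϕ cos δ sin h₀ = 1.6478×0.60738×0.10011 + 0.79441×0.99498×0.99704 = 0.100194 + 0.788082 = 0.888276.
Q̄ = (S_0/π) × [bracket] = (1927/π) × 0.888276 = 544.9 W/m².

Q̄ ≈ 545 W/m²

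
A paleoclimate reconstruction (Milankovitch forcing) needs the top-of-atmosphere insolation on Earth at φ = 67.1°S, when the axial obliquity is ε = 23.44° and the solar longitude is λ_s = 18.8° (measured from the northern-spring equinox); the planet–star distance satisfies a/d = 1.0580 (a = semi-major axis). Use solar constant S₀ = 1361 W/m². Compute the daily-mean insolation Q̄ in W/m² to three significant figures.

Solar declination: sin δ = sin ε · sin λ_s = sin 23.44° × sin 18.8° = 0.12819, so δ = +7.365°.
cos H₀ = −tan(-67.1°) tan(+7.365°) = 0.3060, H₀ = 1.2598 rad.
Bracket: H₀ sin φ sin δ + cos φ cos δ sin H₀ = 1.2598×-0.92119×0.12819 + 0.38912×0.99175×0.95203 = -0.148766 + 0.367398 = 0.218632.
Inverse-square distance factor (a/d)² = 1.0580² = 1.119364.
Q̄ = (S₀/π) × 1.119364 × [bracket] = (1361/π) × 1.119364 × 0.218632 = 106.0 W/m².

Q̄ ≈ 106 W/m²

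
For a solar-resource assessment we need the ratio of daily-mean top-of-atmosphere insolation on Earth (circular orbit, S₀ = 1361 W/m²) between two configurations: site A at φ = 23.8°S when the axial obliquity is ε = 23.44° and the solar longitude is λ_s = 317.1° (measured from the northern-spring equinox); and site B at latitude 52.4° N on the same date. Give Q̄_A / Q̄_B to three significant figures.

Q̄_A / Q̄_B ≈ 3.65

— Configuration A (φ=-23.8°):
Solar declination: sin δ = sin ε · sin λ_s = sin 23.44° × sin 317.1° = -0.27078, so δ = -15.711°.
cos H₀ = −tan(-23.8°) tan(-15.711°) = -0.1241, H₀ = 1.6952 rad.
Bracket: H₀ sin φ sin δ + cos φ cos δ sin H₀ = 1.6952×-0.40355×-0.27078 + 0.91496×0.96264×0.99227 = 0.185240 + 0.873969 = 1.059209.
Q̄ = (S₀/π) × [bracket] = (1361/π) × 1.059209 = 458.87 W/m².
— Configuration B (φ=+52.4°):
cos H₀ = −tan(+52.4°) tan(-15.711°) = 0.3653, H₀ = 1.1969 rad.
Bracket: H₀ sin φ sin δ + cos φ cos δ sin H₀ = 1.1969×0.79229×-0.27078 + 0.61015×0.96264×0.93090 = -0.256778 + 0.546769 = 0.289991.
Q̄ = (S₀/π) × [bracket] = (1361/π) × 0.289991 = 125.63 W/m².
Ratio Q̄_A / Q̄_B = 458.87 / 125.63 = 3.653.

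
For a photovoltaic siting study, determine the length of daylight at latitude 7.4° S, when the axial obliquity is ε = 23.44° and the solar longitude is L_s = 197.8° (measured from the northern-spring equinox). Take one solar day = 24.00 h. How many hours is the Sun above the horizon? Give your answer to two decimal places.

Solar declination: sin δ = sin ε · sin L_s = sin 23.44° × sin 197.8° = -0.12160, so δ = -6.985°.
cos h₀ = −tan ϕ · tan δ = −tan(-7.4°) × tan(-6.985°) = -0.0159, so h₀ = 1.5867 rad = 90.91°.
Daylight = 2h₀/(2π) × 24.00 h = (1.5867/π) × 24.00 = 12.12 h.

12.12 h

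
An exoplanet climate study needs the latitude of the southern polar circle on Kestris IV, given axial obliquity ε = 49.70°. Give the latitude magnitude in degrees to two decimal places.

40.30°

The polar circle is the lowest latitude that experiences at least one full rotation of continuous darkness at the northern-summer solstice; it lies at |φ| = 90° − ε = 90° − 49.70° = 40.30°.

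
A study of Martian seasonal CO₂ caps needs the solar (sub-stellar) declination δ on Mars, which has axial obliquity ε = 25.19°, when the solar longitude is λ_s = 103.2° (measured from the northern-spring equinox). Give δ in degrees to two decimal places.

δ = +24.48°

sin δ = sin ε · sin λ_s = sin 25.19° × sin 103.2° = 0.414376.
δ = arcsin(0.414376) = +24.48°.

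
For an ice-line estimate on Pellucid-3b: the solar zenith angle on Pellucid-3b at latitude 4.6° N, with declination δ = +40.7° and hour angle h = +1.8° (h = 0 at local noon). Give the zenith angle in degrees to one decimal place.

θ_z = 36.1°

cos θ_z = sin φ sin δ + cos φ cos δ cos h = 0.052298 + 0.755319 = 0.807617.
θ_z = arccos(0.807617) = 36.1°.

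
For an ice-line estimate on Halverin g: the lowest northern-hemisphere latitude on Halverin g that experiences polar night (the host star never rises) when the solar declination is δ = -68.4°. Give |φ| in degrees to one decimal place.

|φ| = 21.6°

Polar night requires cos H₀ = −tan φ tan δ ≥ 1, i.e. tan φ tan δ ≤ −1.
The boundary is |tan φ| · |tan δ| = 1, so |φ| = 90° − |δ| = 90° − 68.4° = 21.6° in the northern hemisphere.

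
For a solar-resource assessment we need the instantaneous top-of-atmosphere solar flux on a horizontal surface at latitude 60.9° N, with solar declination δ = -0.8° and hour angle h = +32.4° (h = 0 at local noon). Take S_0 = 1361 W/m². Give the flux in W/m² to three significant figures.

542 W/m²

cos θ_z = sin ϕ sin δ + cos ϕ cos δ cos h = -0.012200 + 0.410587 = 0.398387.
Flux = S_0 · cos θ_z = 1361 × 0.398387 = 542.2 W/m².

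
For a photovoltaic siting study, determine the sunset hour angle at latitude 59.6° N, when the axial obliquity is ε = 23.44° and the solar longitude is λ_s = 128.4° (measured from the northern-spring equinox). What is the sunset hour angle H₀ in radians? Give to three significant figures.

H₀ = 2.16 rad

Solar declination: sin δ = sin ε · sin λ_s = sin 23.44° × sin 128.4° = 0.31174, so δ = +18.164°.
cos H₀ = −tan φ · tan δ = −tan(+59.6°) × tan(+18.164°) = -0.5592, so H₀ = 2.1642 rad = 124.00°.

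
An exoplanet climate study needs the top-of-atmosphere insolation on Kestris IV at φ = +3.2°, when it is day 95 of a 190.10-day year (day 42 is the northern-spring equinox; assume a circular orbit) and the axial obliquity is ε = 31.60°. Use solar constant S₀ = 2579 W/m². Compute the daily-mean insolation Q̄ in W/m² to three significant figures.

Solar longitude: λ_s = 360° × (95 − 42)/190.10 = 100.368°.
sin δ = sin 31.60° × sin 100.368° = 0.51543, so δ = +31.026°.
cos H₀ = −tan(+3.2°) tan(+31.026°) = -0.0336, H₀ = 1.6044 rad.
Bracket: H₀ sin φ sin δ + cos φ cos δ sin H₀ = 1.6044×0.05582×0.51543 + 0.99844×0.85693×0.99943 = 0.046161 + 0.855106 = 0.901267.
Q̄ = (S₀/π) × [bracket] = (2579/π) × 0.901267 = 739.9 W/m².

Q̄ ≈ 740 W/m²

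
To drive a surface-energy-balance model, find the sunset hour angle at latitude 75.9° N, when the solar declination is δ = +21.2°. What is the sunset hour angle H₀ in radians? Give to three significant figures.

H₀ = 3.14 rad

Sunrise equation: cos H₀ = −tan φ · tan δ = -1.5442 ≤ −1, so the Sun never sets (polar day) and H₀ = π.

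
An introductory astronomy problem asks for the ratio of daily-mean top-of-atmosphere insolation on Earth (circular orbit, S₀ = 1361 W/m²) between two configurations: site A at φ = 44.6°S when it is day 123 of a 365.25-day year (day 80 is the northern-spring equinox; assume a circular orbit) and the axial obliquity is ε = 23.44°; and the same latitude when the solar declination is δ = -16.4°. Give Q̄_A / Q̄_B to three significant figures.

Q̄_A / Q̄_B ≈ 0.407

— Configuration A (φ=-44.6°):
Solar longitude: λ_s = 360° × (123 − 80)/365.25 = 42.382°.
sin δ = sin 23.44° × sin 42.382° = 0.26814, so δ = +15.553°.
cos H₀ = −tan(-44.6°) tan(+15.553°) = 0.2745, H₀ = 1.2928 rad.
Bracket: H₀ sin φ sin δ + cos φ cos δ sin H₀ = 1.2928×-0.70215×0.26814 + 0.71203×0.96338×0.96160 = -0.243401 + 0.659615 = 0.416214.
Q̄ = (S₀/π) × [bracket] = (1361/π) × 0.416214 = 180.31 W/m².
— Configuration B (φ=-44.6°):
cos H₀ = −tan(-44.6°) tan(-16.400°) = -0.2902, H₀ = 1.8653 rad.
Bracket: H₀ sin φ sin δ + cos φ cos δ sin H₀ = 1.8653×-0.70215×-0.28234 + 0.71203×0.95931×0.95696 = 0.369786 + 0.653659 = 1.023445.
Q̄ = (S₀/π) × [bracket] = (1361/π) × 1.023445 = 443.38 W/m².
Ratio Q̄_A / Q̄_B = 180.31 / 443.38 = 0.4067.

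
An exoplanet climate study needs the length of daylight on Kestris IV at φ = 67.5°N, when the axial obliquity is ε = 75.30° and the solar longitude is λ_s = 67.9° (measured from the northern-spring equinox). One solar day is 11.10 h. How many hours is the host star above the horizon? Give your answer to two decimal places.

Solar declination: sin δ = sin ε · sin λ_s = sin 75.30° × sin 67.9° = 0.89620, so δ = +63.663°.
Sunrise equation: cos H₀ = −tan φ · tan δ = -4.8769 ≤ −1, so the host star never sets (polar day) and H₀ = π.
Daylight = 2H₀/(2π) × 11.10 h = (3.1416/π) × 11.10 = 11.10 h.

11.10 h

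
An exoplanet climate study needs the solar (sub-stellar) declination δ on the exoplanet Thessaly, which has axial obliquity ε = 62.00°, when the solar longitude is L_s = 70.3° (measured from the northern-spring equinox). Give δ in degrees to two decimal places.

δ = +56.23°

sin δ = sin ε · sin L_s = sin 62.00° × sin 70.3° = 0.831269.
δ = arcsin(0.831269) = +56.23°.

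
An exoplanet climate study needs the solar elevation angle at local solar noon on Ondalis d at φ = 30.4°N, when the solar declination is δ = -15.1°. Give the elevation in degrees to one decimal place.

At local noon the hour angle is zero, so the zenith angle equals |φ − δ| = |+30.4° − (-15.100°)| = 45.500°.
Elevation = 90° − 45.500° = 44.5°.

44.5°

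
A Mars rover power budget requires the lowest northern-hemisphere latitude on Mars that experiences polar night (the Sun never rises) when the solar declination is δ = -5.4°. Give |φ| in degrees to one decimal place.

|φ| = 84.6°

Polar night requires cos H₀ = −tan φ tan δ ≥ 1, i.e. tan φ tan δ ≤ −1.
The boundary is |tan φ| · |tan δ| = 1, so |φ| = 90° − |δ| = 90° − 5.4° = 84.6° in the northern hemisphere.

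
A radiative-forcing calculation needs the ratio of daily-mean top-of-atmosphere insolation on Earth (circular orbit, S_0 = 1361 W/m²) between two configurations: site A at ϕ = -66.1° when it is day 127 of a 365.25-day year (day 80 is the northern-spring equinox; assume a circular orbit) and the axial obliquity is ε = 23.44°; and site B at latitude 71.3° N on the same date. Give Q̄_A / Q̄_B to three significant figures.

Q̄_A / Q̄_B ≈ 0.0784

— Configuration A (ϕ=-66.1°):
Solar longitude: L_s = 360° × (127 − 80)/365.25 = 46.324°.
sin δ = sin 23.44° × sin 46.324° = 0.28771, so δ = +16.721°.
cos h₀ = −tan(-66.1°) tan(+16.721°) = 0.6779, h₀ = 0.8259 rad.
Bracket: h₀ sin ϕ sin δ + cos ϕ cos δ sin h₀ = 0.8259×-0.91425×0.28771 + 0.40514×0.95772×0.73515 = -0.217244 + 0.285246 = 0.068002.
Q̄ = (S_0/π) × [bracket] = (1361/π) × 0.068002 = 29.460 W/m².
— Configuration B (ϕ=+71.3°):
cos h₀ = −tan(+71.3°) tan(+16.721°) = -0.8875, h₀ = 2.6627 rad.
Bracket: h₀ sin ϕ sin δ + cos ϕ cos δ sin h₀ = 2.6627×0.94721×0.28771 + 0.32061×0.95772×0.46078 = 0.725644 + 0.141485 = 0.867129.
Q̄ = (S_0/π) × [bracket] = (1361/π) × 0.867129 = 375.66 W/m².
Ratio Q̄_A / Q̄_B = 29.460 / 375.66 = 0.07842.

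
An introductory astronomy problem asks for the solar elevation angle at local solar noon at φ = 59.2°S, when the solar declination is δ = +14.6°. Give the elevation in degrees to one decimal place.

At local noon the hour angle is zero, so the zenith angle equals |φ − δ| = |-59.2° − (+14.600°)| = 73.800°.
Elevation = 90° − 73.800° = 16.2°.

16.2°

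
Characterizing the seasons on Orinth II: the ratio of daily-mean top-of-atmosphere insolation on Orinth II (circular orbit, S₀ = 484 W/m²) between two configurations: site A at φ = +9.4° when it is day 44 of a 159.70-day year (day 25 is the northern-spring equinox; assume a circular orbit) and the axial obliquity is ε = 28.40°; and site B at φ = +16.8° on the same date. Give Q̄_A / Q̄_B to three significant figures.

— Configuration A (φ=+9.4°):
Solar longitude: λ_s = 360° × (44 − 25)/159.70 = 42.830°.
sin δ = sin 28.40° × sin 42.830° = 0.32334, so δ = +18.865°.
cos H₀ = −tan(+9.4°) tan(+18.865°) = -0.0566, H₀ = 1.6274 rad.
Bracket: H₀ sin φ sin δ + cos φ cos δ sin H₀ = 1.6274×0.16333×0.32334 + 0.98657×0.94628×0.99840 = 0.085945 + 0.932078 = 1.018023.
Q̄ = (S₀/π) × [bracket] = (484/π) × 1.018023 = 156.84 W/m².
— Configuration B (φ=+16.8°):
cos H₀ = −tan(+16.8°) tan(+18.865°) = -0.1032, H₀ = 1.6741 rad.
Bracket: H₀ sin φ sin δ + cos φ cos δ sin H₀ = 1.6741×0.28903×0.32334 + 0.95732×0.94628×0.99466 = 0.156453 + 0.901055 = 1.057508.
Q̄ = (S₀/π) × [bracket] = (484/π) × 1.057508 = 162.92 W/m².
Ratio Q̄_A / Q̄_B = 156.84 / 162.92 = 0.9627.

Q̄_A / Q̄_B ≈ 0.963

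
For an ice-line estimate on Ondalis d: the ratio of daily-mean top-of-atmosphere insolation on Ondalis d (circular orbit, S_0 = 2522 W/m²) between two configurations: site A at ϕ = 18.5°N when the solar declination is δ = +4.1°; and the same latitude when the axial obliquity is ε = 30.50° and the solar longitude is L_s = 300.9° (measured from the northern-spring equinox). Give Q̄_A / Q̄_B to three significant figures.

Q̄_A / Q̄_B ≈ 1.52

— Configuration A (ϕ=+18.5°):
cos h₀ = −tan(+18.5°) tan(+4.100°) = -0.0240, h₀ = 1.5948 rad.
Bracket: h₀ sin ϕ sin δ + cos ϕ cos δ sin h₀ = 1.5948×0.31730×0.07150 + 0.94832×0.99744×0.99971 = 0.036181 + 0.945618 = 0.981799.
Q̄ = (S_0/π) × [bracket] = (2522/π) × 0.981799 = 788.17 W/m².
— Configuration B (ϕ=+18.5°):
Solar declination: sin δ = sin ε · sin L_s = sin 30.50° × sin 300.9° = -0.43550, so δ = -25.817°.
cos h₀ = −tan(+18.5°) tan(-25.817°) = 0.1619, h₀ = 1.4082 rad.
Bracket: h₀ sin ϕ sin δ + cos ϕ cos δ sin h₀ = 1.4082×0.31730×-0.43550 + 0.94832×0.90019×0.98681 = -0.194591 + 0.842408 = 0.647817.
Q̄ = (S_0/π) × [bracket] = (2522/π) × 0.647817 = 520.05 W/m².
Ratio Q̄_A / Q̄_B = 788.17 / 520.05 = 1.516.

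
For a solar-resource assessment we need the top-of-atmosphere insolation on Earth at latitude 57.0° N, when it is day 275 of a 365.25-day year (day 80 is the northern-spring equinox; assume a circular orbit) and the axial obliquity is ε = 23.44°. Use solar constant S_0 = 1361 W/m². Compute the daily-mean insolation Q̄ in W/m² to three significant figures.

Q̄ ≈ 189 W/m²

Solar longitude: L_s = 360° × (275 − 80)/365.25 = 192.197°.
sin δ = sin 23.44° × sin 192.197° = -0.08404, so δ = -4.821°.
cos h₀ = −tan(+57.0°) tan(-4.821°) = 0.1299, h₀ = 1.4406 rad.
Bracket: h₀ sin ϕ sin δ + cos ϕ cos δ sin h₀ = 1.4406×0.83867×-0.08404 + 0.54464×0.99646×0.99153 = -0.101536 + 0.538115 = 0.436579.
Q̄ = (S_0/π) × [bracket] = (1361/π) × 0.436579 = 189.1 W/m².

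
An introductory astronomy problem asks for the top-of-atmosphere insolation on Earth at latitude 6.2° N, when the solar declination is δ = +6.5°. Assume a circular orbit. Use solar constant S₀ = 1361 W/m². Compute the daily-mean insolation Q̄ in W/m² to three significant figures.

cos H₀ = −tan(+6.2°) tan(+6.500°) = -0.0124, H₀ = 1.5832 rad.
Bracket: H₀ sin φ sin δ + cos φ cos δ sin H₀ = 1.5832×0.10800×0.11320 + 0.99415×0.99357×0.99992 = 0.019356 + 0.987679 = 1.007035.
Q̄ = (S₀/π) × [bracket] = (1361/π) × 1.007035 = 436.3 W/m².

Q̄ ≈ 436 W/m²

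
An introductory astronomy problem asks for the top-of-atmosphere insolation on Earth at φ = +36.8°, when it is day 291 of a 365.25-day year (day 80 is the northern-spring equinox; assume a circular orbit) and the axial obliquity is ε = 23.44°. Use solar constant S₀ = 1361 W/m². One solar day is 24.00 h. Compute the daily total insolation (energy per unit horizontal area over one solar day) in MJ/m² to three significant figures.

23.2 MJ/m²

Solar longitude: λ_s = 360° × (291 − 80)/365.25 = 207.967°.
sin δ = sin 23.44° × sin 207.967° = -0.18655, so δ = -10.751°.
cos H₀ = −tan(+36.8°) tan(-10.751°) = 0.1421, H₀ = 1.4283 rad.
Bracket: H₀ sin φ sin δ + cos φ cos δ sin H₀ = 1.4283×0.59902×-0.18655 + 0.80073×0.98245×0.98986 = -0.159608 + 0.778700 = 0.619092.
Q̄ = (S₀/π) × [bracket] = (1361/π) × 0.619092 = 268.20 W/m².
Daily total = Q̄ × 24.00 h × 3600 s/h = 268.20 × 24.00 × 3600 / 10⁶ = 23.17 MJ/m².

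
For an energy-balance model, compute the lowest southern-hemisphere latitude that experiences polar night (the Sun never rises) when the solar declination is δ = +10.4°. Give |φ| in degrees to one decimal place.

Polar night requires cos H₀ = −tan φ tan δ ≥ 1, i.e. tan φ tan δ ≤ −1.
The boundary is |tan φ| · |tan δ| = 1, so |φ| = 90° − |δ| = 90° − 10.4° = 79.6° in the southern hemisphere.

|φ| = 79.6°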